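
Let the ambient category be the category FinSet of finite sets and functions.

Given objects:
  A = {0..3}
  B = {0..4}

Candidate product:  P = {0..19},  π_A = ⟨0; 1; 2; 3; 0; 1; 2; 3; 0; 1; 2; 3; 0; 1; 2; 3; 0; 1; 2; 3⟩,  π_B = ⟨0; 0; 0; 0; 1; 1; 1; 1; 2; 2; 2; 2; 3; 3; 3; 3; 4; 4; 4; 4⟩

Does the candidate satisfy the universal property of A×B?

|A|·|B| = 4·5 = 20;  |P| = 20
Check the pairing map k ↦ (π_A(k), π_B(k)):
  0 ↦ (0,0)
  1 ↦ (1,0)
  2 ↦ (2,0)
  3 ↦ (3,0)
  4 ↦ (0,1)
  5 ↦ (1,1)
  6 ↦ (2,1)
  7 ↦ (3,1)
  8 ↦ (0,2)
  9 ↦ (1,2)
  10 ↦ (2,2)
  11 ↦ (3,2)
  12 ↦ (0,3)
  13 ↦ (1,3)
  14 ↦ (2,3)
  15 ↦ (3,3)
  16 ↦ (0,4)
  17 ↦ (1,4)
  18 ↦ (2,4)
  19 ↦ (3,4)
distinct pairs in image: 20 / 20 needed
  → bijection onto A×B; projections well-typed.

Answer: VALID PRODUCT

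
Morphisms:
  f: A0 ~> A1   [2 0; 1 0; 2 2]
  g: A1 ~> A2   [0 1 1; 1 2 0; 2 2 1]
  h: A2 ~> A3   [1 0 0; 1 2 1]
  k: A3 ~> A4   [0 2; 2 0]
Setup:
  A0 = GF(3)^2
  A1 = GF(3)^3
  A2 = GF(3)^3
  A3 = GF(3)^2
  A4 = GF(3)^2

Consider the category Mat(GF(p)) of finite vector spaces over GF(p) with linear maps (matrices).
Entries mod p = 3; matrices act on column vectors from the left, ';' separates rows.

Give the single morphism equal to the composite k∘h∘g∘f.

Answer: [2 2; 0 1]

Trace:
  e0=[1,0] f~>[2,1,2] g~>[0,1,2] h~>[0,1] k~>[2,0]
  e1=[0,1] f~>[0,0,2] g~>[2,0,2] h~>[2,1] k~>[2,1]
⟦path⟧: [2 2; 0 1]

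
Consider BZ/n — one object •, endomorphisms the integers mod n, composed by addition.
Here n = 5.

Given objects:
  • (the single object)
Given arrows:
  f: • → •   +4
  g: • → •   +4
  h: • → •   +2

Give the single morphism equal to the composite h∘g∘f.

  0 +4≡4 +4≡3 +2≡0  (mod 5)
⟦path⟧: +0

Answer: +0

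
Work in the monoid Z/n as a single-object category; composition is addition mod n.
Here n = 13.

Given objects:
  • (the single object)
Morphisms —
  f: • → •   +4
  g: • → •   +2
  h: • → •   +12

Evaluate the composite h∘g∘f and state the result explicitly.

  0 +4≡4 +2≡6 +12≡5  (mod 13)
⟦path⟧: +5

Answer: +5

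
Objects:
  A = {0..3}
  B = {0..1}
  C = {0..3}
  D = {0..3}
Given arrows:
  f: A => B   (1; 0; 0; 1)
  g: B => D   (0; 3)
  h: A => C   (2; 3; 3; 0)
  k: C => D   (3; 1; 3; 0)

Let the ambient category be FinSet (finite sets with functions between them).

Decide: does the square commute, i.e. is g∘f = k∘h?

Answer: COMMUTES

Work:
1) trace f;g:
  0 f=>1 g=>3
  1 f=>0 g=>0
  2 f=>0 g=>0
  3 f=>1 g=>3
  result₁ = (3; 0; 0; 3)
2) trace h;k:
  0 h=>2 k=>3
  1 h=>3 k=>0
  2 h=>3 k=>0
  3 h=>0 k=>3
  result₂ = (3; 0; 0; 3)
Equal? YES — commutes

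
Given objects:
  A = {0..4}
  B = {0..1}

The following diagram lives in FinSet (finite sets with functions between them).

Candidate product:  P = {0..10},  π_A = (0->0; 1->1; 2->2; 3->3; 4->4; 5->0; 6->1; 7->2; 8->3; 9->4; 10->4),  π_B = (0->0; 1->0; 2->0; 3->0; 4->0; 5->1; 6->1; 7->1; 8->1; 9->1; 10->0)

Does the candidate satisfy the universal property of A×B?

|A|·|B| = 5·2 = 10;  |P| = 11
  → cardinalities differ; no bijection possible.

Answer: NOT A VALID PRODUCT — |P|=11 ≠ |A|·|B|=10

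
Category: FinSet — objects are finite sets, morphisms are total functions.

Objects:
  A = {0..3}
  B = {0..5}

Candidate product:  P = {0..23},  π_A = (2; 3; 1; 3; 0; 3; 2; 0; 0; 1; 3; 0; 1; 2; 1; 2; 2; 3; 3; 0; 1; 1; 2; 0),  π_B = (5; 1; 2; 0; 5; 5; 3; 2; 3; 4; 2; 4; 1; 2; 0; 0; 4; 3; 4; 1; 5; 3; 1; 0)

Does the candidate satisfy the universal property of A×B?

Answer: VALID PRODUCT

Trace:
|A|·|B| = 4·6 = 24;  |P| = 24
Check the pairing map k ↦ (π_A(k), π_B(k)):
  0 : (2,5)
  1 : (3,1)
  2 : (1,2)
  3 : (3,0)
  4 : (0,5)
  5 : (3,5)
  6 : (2,3)
  7 : (0,2)
  8 : (0,3)
  9 : (1,4)
  10 : (3,2)
  11 : (0,4)
  12 : (1,1)
  13 : (2,2)
  14 : (1,0)
  15 : (2,0)
  16 : (2,4)
  17 : (3,3)
  18 : (3,4)
  19 : (0,1)
  20 : (1,5)
  21 : (1,3)
  22 : (2,1)
  23 : (0,0)
distinct pairs in image: 24 / 24 needed
  → bijection onto A×B; projections well-typed.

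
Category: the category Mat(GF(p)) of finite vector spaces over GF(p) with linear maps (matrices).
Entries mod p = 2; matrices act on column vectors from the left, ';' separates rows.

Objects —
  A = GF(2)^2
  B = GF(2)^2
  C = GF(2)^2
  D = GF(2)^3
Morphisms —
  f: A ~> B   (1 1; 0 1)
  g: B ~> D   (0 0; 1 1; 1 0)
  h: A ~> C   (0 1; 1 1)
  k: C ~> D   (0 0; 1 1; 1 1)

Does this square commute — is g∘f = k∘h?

Answer: DOES NOT COMMUTE

Trace:
1) trace f;g:
  e0=(1,0) f~>(1,0) g~>(0,1,1)
  e1=(0,1) f~>(1,1) g~>(0,0,1)
  composite₁ = (0 0; 1 0; 1 1)
2) trace h;k:
  e0=(1,0) h~>(0,1) k~>(0,1,1)
  e1=(0,1) h~>(1,1) k~>(0,0,0)
  composite₂ = (0 0; 1 0; 1 0)
Equal? NO — does not commute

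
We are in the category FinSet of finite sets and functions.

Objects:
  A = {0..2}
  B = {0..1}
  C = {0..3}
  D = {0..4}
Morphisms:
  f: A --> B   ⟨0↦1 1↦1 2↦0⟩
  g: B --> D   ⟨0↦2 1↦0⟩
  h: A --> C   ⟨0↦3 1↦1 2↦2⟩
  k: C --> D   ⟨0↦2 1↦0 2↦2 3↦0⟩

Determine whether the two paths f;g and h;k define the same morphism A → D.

Along f;g (path 1):
  0 f-->1 g-->0
  1 f-->1 g-->0
  2 f-->0 g-->2
  composite₁ = ⟨0↦0 1↦0 2↦2⟩
Along h;k (path 2):
  0 h-->3 k-->0
  1 h-->1 k-->0
  2 h-->2 k-->2
  composite₂ = ⟨0↦0 1↦0 2↦2⟩
Equal? YES — commutes

Answer: COMMUTES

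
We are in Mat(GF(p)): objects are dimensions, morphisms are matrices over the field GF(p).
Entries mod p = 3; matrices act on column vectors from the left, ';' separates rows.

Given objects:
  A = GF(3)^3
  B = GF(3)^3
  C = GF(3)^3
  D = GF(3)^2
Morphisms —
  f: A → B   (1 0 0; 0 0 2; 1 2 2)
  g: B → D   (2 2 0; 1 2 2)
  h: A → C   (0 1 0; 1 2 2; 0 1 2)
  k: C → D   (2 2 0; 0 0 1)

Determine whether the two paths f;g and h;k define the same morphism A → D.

Answer: COMMUTES

Derivation:
1) trace f;g:
  e0=(1,0,0) f→(1,0,1) g→(2,0)
  e1=(0,1,0) f→(0,0,2) g→(0,1)
  e2=(0,0,1) f→(0,2,2) g→(1,2)
  result₁ = (2 0 1; 0 1 2)
2) trace h;k:
  e0=(1,0,0) h→(0,1,0) k→(2,0)
  e1=(0,1,0) h→(1,2,1) k→(0,1)
  e2=(0,0,1) h→(0,2,2) k→(1,2)
  result₂ = (2 0 1; 0 1 2)
Equal? YES — commutes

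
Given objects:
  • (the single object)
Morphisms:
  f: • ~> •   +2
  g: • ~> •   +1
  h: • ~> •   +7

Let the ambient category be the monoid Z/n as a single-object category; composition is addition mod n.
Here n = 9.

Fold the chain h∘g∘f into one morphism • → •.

  0 +2≡2 +1≡3 +7≡1  (mod 9)
result: +1

Answer: +1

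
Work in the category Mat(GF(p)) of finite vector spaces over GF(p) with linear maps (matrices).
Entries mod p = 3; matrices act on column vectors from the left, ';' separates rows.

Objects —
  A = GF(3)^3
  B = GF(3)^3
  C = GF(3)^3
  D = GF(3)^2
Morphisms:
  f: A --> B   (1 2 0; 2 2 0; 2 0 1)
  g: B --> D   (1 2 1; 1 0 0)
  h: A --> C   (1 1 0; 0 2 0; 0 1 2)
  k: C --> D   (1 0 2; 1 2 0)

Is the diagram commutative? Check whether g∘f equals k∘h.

Answer: COMMUTES

Trace:
Along f;g (path 1):
  e0=[1,0,0] f-->[1,2,2] g-->[1,1]
  e1=[0,1,0] f-->[2,2,0] g-->[0,2]
  e2=[0,0,1] f-->[0,0,1] g-->[1,0]
  result₁ = (1 0 1; 1 2 0)
Along h;k (path 2):
  e0=[1,0,0] h-->[1,0,0] k-->[1,1]
  e1=[0,1,0] h-->[1,2,1] k-->[0,2]
  e2=[0,0,1] h-->[0,0,2] k-->[1,0]
  result₂ = (1 0 1; 1 2 0)
Equal? equal; square commutes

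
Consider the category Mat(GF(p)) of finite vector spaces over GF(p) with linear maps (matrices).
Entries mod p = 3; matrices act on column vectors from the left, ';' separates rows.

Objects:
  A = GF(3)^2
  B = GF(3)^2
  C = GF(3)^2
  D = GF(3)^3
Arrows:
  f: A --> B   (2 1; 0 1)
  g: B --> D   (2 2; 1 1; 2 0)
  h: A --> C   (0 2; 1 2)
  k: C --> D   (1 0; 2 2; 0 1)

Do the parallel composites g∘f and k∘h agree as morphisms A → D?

Answer: DOES NOT COMMUTE

Trace:
1) trace f;g:
  e0=(1,0) f-->(2,0) g-->(1,2,1)
  e1=(0,1) f-->(1,1) g-->(1,2,2)
  ⟦path⟧₁ = (1 1; 2 2; 1 2)
2) trace h;k:
  e0=(1,0) h-->(0,1) k-->(0,2,1)
  e1=(0,1) h-->(2,2) k-->(2,2,2)
  ⟦path⟧₂ = (0 2; 2 2; 1 2)
Equal? distinct morphisms ✗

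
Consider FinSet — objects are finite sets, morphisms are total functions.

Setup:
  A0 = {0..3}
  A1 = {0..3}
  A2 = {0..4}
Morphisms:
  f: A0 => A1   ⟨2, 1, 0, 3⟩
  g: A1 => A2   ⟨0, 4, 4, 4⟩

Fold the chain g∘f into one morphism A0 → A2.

  0 f=>2 g=>4
  1 f=>1 g=>4
  2 f=>0 g=>0
  3 f=>3 g=>4
⟦path⟧: ⟨4, 4, 0, 4⟩

Answer: ⟨4, 4, 0, 4⟩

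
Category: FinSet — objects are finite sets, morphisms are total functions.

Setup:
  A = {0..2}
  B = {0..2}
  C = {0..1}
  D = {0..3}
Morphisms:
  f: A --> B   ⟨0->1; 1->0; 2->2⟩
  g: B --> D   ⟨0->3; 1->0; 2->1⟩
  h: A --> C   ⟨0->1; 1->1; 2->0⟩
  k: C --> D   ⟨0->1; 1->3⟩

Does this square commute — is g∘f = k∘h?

Path 1 = f;g:
  0 f-->1 g-->0
  1 f-->0 g-->3
  2 f-->2 g-->1
  composite₁ = ⟨0->0; 1->3; 2->1⟩
Path 2 = h;k:
  0 h-->1 k-->3
  1 h-->1 k-->3
  2 h-->0 k-->1
  composite₂ = ⟨0->3; 1->3; 2->1⟩
Equal? NO — does not commute

Answer: DOES NOT COMMUTE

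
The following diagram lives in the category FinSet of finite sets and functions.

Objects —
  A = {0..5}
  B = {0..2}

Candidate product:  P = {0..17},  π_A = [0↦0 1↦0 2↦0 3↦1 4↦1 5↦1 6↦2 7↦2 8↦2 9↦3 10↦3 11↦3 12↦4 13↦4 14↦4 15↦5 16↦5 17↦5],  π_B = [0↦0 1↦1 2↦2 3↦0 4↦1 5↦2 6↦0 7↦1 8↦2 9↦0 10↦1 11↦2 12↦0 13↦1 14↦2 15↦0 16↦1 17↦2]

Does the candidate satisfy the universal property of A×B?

Answer: VALID PRODUCT

Work:
|A|·|B| = 6·3 = 18;  |P| = 18
Check the pairing map k ↦ (π_A(k), π_B(k)):
  0 ↦ (0,0)
  1 ↦ (0,1)
  2 ↦ (0,2)
  3 ↦ (1,0)
  4 ↦ (1,1)
  5 ↦ (1,2)
  6 ↦ (2,0)
  7 ↦ (2,1)
  8 ↦ (2,2)
  9 ↦ (3,0)
  10 ↦ (3,1)
  11 ↦ (3,2)
  12 ↦ (4,0)
  13 ↦ (4,1)
  14 ↦ (4,2)
  15 ↦ (5,0)
  16 ↦ (5,1)
  17 ↦ (5,2)
distinct pairs in image: 18 / 18 needed
  → bijection onto A×B; projections well-typed.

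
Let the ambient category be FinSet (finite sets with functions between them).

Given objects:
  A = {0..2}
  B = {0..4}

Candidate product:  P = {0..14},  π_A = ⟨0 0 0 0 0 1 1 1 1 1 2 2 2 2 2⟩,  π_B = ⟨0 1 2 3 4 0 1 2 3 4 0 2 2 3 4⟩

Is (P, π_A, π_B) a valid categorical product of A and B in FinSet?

|A|·|B| = 3·5 = 15;  |P| = 15
Check the pairing map k ↦ (π_A(k), π_B(k)):
  0 -> (0,0)
  1 -> (0,1)
  2 -> (0,2)
  3 -> (0,3)
  4 -> (0,4)
  5 -> (1,0)
  6 -> (1,1)
  7 -> (1,2)
  8 -> (1,3)
  9 -> (1,4)
  10 -> (2,0)
  11 -> (2,2)
  12 -> (2,2)  ✗ repeats pair of k=11
  13 -> (2,3)
  14 -> (2,4)
distinct pairs in image: 14 / 15 needed
  → (2,2) hit at k=11 and k=12

Answer: NOT A VALID PRODUCT — duplicate pair at indices 12,11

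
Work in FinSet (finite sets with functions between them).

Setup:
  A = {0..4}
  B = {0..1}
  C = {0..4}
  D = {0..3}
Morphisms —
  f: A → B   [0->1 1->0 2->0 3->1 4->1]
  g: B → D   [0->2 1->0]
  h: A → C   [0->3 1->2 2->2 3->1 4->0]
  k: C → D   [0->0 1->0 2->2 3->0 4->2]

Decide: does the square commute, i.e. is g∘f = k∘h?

Answer: COMMUTES

Derivation:
1) trace f;g:
  0 f→1 g→0
  1 f→0 g→2
  2 f→0 g→2
  3 f→1 g→0
  4 f→1 g→0
  composite₁ = [0->0 1->2 2->2 3->0 4->0]
2) trace h;k:
  0 h→3 k→0
  1 h→2 k→2
  2 h→2 k→2
  3 h→1 k→0
  4 h→0 k→0
  composite₂ = [0->0 1->2 2->2 3->0 4->0]
Equal? equal; square commutes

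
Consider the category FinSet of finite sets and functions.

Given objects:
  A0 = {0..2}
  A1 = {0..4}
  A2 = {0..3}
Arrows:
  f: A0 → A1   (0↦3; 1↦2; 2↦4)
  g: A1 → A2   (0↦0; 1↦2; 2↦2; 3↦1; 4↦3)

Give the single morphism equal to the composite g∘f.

Answer: (0↦1; 1↦2; 2↦3)

Work:
  0 f→3 g→1
  1 f→2 g→2
  2 f→4 g→3
composite: (0↦1; 1↦2; 2↦3)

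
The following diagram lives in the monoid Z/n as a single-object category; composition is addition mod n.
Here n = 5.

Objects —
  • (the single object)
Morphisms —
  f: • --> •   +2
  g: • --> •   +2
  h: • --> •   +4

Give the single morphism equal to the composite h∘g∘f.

  0 +2≡2 +2≡4 +4≡3  (mod 5)
composite: +3

Answer: +3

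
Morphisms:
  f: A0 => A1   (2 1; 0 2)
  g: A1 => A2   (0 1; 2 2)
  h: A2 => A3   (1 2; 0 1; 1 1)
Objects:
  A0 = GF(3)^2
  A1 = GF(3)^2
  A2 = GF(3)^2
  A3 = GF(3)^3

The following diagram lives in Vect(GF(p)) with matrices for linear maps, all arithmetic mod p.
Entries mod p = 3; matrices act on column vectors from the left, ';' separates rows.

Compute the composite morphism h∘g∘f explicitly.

Answer: (2 2; 1 0; 1 2)

Derivation:
  e0=(1,0) f=>(2,0) g=>(0,1) h=>(2,1,1)
  e1=(0,1) f=>(1,2) g=>(2,0) h=>(2,0,2)
result: (2 2; 1 0; 1 2)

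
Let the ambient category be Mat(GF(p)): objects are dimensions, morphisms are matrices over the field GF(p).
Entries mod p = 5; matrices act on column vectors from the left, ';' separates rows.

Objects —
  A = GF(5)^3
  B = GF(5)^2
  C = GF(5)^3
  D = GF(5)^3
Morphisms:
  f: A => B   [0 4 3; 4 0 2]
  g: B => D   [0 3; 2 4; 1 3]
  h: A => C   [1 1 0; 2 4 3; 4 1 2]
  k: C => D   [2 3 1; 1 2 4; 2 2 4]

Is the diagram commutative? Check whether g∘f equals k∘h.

Answer: COMMUTES

Trace:
1) trace f;g:
  e0=(1,0,0) f=>(0,4) g=>(2,1,2)
  e1=(0,1,0) f=>(4,0) g=>(0,3,4)
  e2=(0,0,1) f=>(3,2) g=>(1,4,4)
  result₁ = [2 0 1; 1 3 4; 2 4 4]
2) trace h;k:
  e0=(1,0,0) h=>(1,2,4) k=>(2,1,2)
  e1=(0,1,0) h=>(1,4,1) k=>(0,3,4)
  e2=(0,0,1) h=>(0,3,2) k=>(1,4,4)
  result₂ = [2 0 1; 1 3 4; 2 4 4]
Equal? same morphism ✓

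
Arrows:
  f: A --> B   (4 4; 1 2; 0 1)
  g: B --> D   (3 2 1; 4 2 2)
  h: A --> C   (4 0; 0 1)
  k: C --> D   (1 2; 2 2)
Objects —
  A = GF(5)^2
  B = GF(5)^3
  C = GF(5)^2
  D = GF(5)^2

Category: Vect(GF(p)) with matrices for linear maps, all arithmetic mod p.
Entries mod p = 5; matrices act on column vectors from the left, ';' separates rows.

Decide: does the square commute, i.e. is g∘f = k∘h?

Answer: COMMUTES

Trace:
Along f;g (path 1):
  e0=(1,0) f-->(4,1,0) g-->(4,3)
  e1=(0,1) f-->(4,2,1) g-->(2,2)
  result₁ = (4 2; 3 2)
Along h;k (path 2):
  e0=(1,0) h-->(4,0) k-->(4,3)
  e1=(0,1) h-->(0,1) k-->(2,2)
  result₂ = (4 2; 3 2)
Equal? equal; square commutes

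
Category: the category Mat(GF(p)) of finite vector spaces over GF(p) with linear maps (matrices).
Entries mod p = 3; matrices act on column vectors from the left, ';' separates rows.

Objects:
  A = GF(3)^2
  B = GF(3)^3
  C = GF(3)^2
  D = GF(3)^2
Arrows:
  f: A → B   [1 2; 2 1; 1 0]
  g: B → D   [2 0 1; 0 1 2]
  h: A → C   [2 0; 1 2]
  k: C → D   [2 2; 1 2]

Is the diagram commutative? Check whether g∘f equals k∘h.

Answer: COMMUTES

Work:
1) trace f;g:
  e0=[1,0] f→[1,2,1] g→[0,1]
  e1=[0,1] f→[2,1,0] g→[1,1]
  ⟦path⟧₁ = [0 1; 1 1]
2) trace h;k:
  e0=[1,0] h→[2,1] k→[0,1]
  e1=[0,1] h→[0,2] k→[1,1]
  ⟦path⟧₂ = [0 1; 1 1]
Equal? equal; square commutes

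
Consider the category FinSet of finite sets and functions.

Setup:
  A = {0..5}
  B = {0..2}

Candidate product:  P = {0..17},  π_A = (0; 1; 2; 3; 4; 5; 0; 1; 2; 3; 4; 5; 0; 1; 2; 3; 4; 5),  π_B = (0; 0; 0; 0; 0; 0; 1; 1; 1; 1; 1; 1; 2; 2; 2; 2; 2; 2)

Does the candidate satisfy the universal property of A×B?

|A|·|B| = 6·3 = 18;  |P| = 18
Check the pairing map k ↦ (π_A(k), π_B(k)):
  0 : (0,0)
  1 : (1,0)
  2 : (2,0)
  3 : (3,0)
  4 : (4,0)
  5 : (5,0)
  6 : (0,1)
  7 : (1,1)
  8 : (2,1)
  9 : (3,1)
  10 : (4,1)
  11 : (5,1)
  12 : (0,2)
  13 : (1,2)
  14 : (2,2)
  15 : (3,2)
  16 : (4,2)
  17 : (5,2)
distinct pairs in image: 18 / 18 needed
  → bijection onto A×B; projections well-typed.

Answer: VALID PRODUCT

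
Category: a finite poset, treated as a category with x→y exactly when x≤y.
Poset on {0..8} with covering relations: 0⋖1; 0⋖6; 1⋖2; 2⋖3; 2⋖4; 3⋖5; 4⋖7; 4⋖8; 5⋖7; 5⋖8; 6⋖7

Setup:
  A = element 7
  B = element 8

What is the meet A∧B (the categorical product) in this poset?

Common predecessors of 7,8: {0,1,2,3,4,5}
  maximal lower bounds 4 and 5 are incomparable: neither 4<=5 nor 5<=4
→ no greatest lower bound exists

Answer: NO MEET EXISTS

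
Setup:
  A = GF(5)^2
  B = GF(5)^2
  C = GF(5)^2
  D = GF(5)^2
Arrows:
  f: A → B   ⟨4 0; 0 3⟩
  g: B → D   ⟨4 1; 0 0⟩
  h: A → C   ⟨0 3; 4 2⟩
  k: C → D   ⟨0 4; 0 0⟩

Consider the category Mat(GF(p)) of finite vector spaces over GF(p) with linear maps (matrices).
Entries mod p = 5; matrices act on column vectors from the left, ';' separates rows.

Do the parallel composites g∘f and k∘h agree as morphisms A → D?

Answer: COMMUTES

Work:
1) trace f;g:
  e0=⟨1,0⟩ f→⟨4,0⟩ g→⟨1,0⟩
  e1=⟨0,1⟩ f→⟨0,3⟩ g→⟨3,0⟩
  ⟦path⟧₁ = ⟨1 3; 0 0⟩
2) trace h;k:
  e0=⟨1,0⟩ h→⟨0,4⟩ k→⟨1,0⟩
  e1=⟨0,1⟩ h→⟨3,2⟩ k→⟨3,0⟩
  ⟦path⟧₂ = ⟨1 3; 0 0⟩
Equal? same morphism ✓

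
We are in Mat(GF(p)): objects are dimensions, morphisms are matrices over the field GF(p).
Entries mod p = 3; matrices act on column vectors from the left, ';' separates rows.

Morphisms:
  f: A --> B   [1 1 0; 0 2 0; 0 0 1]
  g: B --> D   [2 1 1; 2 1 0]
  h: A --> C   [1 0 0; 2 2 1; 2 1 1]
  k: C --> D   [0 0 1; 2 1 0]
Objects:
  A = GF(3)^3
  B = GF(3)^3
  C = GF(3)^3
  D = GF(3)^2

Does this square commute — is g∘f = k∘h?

Answer: DOES NOT COMMUTE

Trace:
1) trace f;g:
  e0=(1,0,0) f-->(1,0,0) g-->(2,2)
  e1=(0,1,0) f-->(1,2,0) g-->(1,1)
  e2=(0,0,1) f-->(0,0,1) g-->(1,0)
  ⟦path⟧₁ = [2 1 1; 2 1 0]
2) trace h;k:
  e0=(1,0,0) h-->(1,2,2) k-->(2,1)
  e1=(0,1,0) h-->(0,2,1) k-->(1,2)
  e2=(0,0,1) h-->(0,1,1) k-->(1,1)
  ⟦path⟧₂ = [2 1 1; 1 2 1]
Equal? differ; not commutative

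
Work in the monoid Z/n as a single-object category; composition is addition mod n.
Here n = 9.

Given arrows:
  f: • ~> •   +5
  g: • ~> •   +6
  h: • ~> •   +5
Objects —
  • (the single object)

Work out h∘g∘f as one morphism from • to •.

Answer: +7

Work:
  0 +5≡5 +6≡2 +5≡7  (mod 9)
⟦path⟧: +7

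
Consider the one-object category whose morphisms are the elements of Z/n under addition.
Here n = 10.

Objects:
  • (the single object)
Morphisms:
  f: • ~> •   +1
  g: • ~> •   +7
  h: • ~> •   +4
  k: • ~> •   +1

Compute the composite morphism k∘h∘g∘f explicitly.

Answer: +3

Work:
  0 +1≡1 +7≡8 +4≡2 +1≡3  (mod 10)
result: +3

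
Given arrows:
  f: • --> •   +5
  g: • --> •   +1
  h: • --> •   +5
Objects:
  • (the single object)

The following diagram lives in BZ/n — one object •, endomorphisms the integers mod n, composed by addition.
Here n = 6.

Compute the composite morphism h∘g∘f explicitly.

  0 +5≡5 +1≡0 +5≡5  (mod 6)
⟦path⟧: +5

Answer: +5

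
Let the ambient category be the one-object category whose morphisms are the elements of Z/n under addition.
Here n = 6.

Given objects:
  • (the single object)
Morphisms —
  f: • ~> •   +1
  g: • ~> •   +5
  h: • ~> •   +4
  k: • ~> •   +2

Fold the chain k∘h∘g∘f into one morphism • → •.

Answer: +0

Derivation:
  0 +1≡1 +5≡0 +4≡4 +2≡0  (mod 6)
result: +0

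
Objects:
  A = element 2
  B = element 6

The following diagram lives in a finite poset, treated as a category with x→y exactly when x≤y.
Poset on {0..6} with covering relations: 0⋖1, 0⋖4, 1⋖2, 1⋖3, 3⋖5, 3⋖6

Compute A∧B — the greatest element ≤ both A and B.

Answer: A∧B = 1

Derivation:
Common predecessors of 2,6: {0,1}
  0 ⊑ 1
  1 ⊑ 1
glb = 1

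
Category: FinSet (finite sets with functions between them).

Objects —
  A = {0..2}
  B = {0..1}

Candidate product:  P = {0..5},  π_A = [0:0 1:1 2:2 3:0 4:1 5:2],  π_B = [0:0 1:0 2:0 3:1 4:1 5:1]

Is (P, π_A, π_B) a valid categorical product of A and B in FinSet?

Answer: VALID PRODUCT

Work:
|A|·|B| = 3·2 = 6;  |P| = 6
Check the pairing map k ↦ (π_A(k), π_B(k)):
  0 : (0,0)
  1 : (1,0)
  2 : (2,0)
  3 : (0,1)
  4 : (1,1)
  5 : (2,1)
distinct pairs in image: 6 / 6 needed
  → bijection onto A×B; projections well-typed.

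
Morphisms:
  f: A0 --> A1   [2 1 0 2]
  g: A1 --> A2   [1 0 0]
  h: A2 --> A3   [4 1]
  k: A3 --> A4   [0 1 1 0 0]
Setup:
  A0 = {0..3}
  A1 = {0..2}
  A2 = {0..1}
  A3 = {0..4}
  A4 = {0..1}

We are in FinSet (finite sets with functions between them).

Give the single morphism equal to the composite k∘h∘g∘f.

Answer: [0 0 1 0]

Trace:
  0 f-->2 g-->0 h-->4 k-->0
  1 f-->1 g-->0 h-->4 k-->0
  2 f-->0 g-->1 h-->1 k-->1
  3 f-->2 g-->0 h-->4 k-->0
composite: [0 0 1 0]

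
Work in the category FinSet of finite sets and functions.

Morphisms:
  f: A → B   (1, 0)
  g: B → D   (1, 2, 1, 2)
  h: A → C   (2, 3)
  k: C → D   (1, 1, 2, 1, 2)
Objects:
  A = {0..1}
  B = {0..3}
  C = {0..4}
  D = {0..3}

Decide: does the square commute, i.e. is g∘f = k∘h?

Answer: COMMUTES

Derivation:
Path 1 = f;g:
  0 f→1 g→2
  1 f→0 g→1
  result₁ = (2, 1)
Path 2 = h;k:
  0 h→2 k→2
  1 h→3 k→1
  result₂ = (2, 1)
Equal? equal; square commutes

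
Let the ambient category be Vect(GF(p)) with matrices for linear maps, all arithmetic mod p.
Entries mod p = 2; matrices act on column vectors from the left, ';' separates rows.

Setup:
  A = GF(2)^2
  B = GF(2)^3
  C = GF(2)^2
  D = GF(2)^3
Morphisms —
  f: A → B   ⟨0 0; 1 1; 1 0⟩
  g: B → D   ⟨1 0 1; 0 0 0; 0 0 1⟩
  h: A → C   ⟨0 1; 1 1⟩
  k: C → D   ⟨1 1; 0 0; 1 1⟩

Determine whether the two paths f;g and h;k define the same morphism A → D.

Answer: COMMUTES

Trace:
1) trace f;g:
  e0=(1,0) f→(0,1,1) g→(1,0,1)
  e1=(0,1) f→(0,1,0) g→(0,0,0)
  ⟦path⟧₁ = ⟨1 0; 0 0; 1 0⟩
2) trace h;k:
  e0=(1,0) h→(0,1) k→(1,0,1)
  e1=(0,1) h→(1,1) k→(0,0,0)
  ⟦path⟧₂ = ⟨1 0; 0 0; 1 0⟩
Equal? same morphism ✓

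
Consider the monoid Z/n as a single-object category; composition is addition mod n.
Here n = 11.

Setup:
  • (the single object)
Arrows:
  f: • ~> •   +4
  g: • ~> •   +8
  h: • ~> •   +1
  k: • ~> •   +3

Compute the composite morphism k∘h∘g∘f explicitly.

Answer: +5

Trace:
  0 +4≡4 +8≡1 +1≡2 +3≡5  (mod 11)
composite: +5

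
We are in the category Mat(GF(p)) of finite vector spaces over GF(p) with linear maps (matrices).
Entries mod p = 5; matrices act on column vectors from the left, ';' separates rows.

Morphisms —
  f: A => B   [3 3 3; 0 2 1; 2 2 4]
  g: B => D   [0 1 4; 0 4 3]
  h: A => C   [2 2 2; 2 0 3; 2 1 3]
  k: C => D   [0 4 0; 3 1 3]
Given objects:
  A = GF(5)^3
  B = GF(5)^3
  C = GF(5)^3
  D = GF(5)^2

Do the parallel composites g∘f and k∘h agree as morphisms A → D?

Answer: DOES NOT COMMUTE

Derivation:
Along f;g (path 1):
  e0=(1,0,0) f=>(3,0,2) g=>(3,1)
  e1=(0,1,0) f=>(3,2,2) g=>(0,4)
  e2=(0,0,1) f=>(3,1,4) g=>(2,1)
  ⟦path⟧₁ = [3 0 2; 1 4 1]
Along h;k (path 2):
  e0=(1,0,0) h=>(2,2,2) k=>(3,4)
  e1=(0,1,0) h=>(2,0,1) k=>(0,4)
  e2=(0,0,1) h=>(2,3,3) k=>(2,3)
  ⟦path⟧₂ = [3 0 2; 4 4 3]
Equal? differ; not commutative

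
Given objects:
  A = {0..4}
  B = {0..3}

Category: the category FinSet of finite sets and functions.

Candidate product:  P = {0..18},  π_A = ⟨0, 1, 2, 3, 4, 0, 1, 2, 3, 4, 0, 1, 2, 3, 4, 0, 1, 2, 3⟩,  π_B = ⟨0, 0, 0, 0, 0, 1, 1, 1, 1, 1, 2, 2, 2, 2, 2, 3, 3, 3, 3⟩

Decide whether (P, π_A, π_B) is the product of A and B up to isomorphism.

Answer: NOT A VALID PRODUCT — |P|=19 ≠ |A|·|B|=20

Trace:
|A|·|B| = 5·4 = 20;  |P| = 19
  → cardinalities differ; no bijection possible.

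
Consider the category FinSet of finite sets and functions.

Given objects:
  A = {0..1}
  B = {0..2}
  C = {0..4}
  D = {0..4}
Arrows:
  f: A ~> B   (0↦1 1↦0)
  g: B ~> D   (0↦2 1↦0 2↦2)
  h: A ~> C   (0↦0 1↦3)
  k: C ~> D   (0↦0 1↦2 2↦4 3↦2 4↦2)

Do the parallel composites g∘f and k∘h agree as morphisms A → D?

Answer: COMMUTES

Derivation:
1) trace f;g:
  0 f~>1 g~>0
  1 f~>0 g~>2
  result₁ = (0↦0 1↦2)
2) trace h;k:
  0 h~>0 k~>0
  1 h~>3 k~>2
  result₂ = (0↦0 1↦2)
Equal? same morphism ✓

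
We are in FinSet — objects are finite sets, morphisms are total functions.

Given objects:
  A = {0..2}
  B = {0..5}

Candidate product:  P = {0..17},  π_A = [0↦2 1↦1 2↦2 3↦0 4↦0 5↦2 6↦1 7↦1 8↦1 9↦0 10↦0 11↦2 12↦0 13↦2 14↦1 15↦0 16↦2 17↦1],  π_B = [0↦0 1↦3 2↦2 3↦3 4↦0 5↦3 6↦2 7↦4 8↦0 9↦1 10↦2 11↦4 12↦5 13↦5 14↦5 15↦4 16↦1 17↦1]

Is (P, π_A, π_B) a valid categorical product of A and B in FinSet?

|A|·|B| = 3·6 = 18;  |P| = 18
Check the pairing map k ↦ (π_A(k), π_B(k)):
  0 ↦ (2,0)
  1 ↦ (1,3)
  2 ↦ (2,2)
  3 ↦ (0,3)
  4 ↦ (0,0)
  5 ↦ (2,3)
  6 ↦ (1,2)
  7 ↦ (1,4)
  8 ↦ (1,0)
  9 ↦ (0,1)
  10 ↦ (0,2)
  11 ↦ (2,4)
  12 ↦ (0,5)
  13 ↦ (2,5)
  14 ↦ (1,5)
  15 ↦ (0,4)
  16 ↦ (2,1)
  17 ↦ (1,1)
distinct pairs in image: 18 / 18 needed
  → bijection onto A×B; projections well-typed.

Answer: VALID PRODUCT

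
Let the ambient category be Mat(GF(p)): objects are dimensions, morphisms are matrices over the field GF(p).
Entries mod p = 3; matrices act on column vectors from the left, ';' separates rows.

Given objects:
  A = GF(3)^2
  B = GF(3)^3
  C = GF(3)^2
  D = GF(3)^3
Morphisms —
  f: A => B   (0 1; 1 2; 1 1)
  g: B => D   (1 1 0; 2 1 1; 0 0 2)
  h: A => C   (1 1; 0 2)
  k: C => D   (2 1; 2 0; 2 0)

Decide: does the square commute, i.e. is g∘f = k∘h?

Path 1 = f;g:
  e0=[1,0] f=>[0,1,1] g=>[1,2,2]
  e1=[0,1] f=>[1,2,1] g=>[0,2,2]
  composite₁ = (1 0; 2 2; 2 2)
Path 2 = h;k:
  e0=[1,0] h=>[1,0] k=>[2,2,2]
  e1=[0,1] h=>[1,2] k=>[1,2,2]
  composite₂ = (2 1; 2 2; 2 2)
Equal? distinct morphisms ✗

Answer: DOES NOT COMMUTE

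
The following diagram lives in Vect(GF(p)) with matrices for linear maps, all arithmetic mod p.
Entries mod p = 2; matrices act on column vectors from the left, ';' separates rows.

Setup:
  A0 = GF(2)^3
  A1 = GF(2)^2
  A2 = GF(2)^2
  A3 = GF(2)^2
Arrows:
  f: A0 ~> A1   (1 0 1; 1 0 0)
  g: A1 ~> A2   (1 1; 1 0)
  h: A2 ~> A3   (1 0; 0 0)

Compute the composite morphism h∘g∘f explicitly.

Answer: (0 0 1; 0 0 0)

Derivation:
  e0=(1,0,0) f~>(1,1) g~>(0,1) h~>(0,0)
  e1=(0,1,0) f~>(0,0) g~>(0,0) h~>(0,0)
  e2=(0,0,1) f~>(1,0) g~>(1,1) h~>(1,0)
⟦path⟧: (0 0 1; 0 0 0)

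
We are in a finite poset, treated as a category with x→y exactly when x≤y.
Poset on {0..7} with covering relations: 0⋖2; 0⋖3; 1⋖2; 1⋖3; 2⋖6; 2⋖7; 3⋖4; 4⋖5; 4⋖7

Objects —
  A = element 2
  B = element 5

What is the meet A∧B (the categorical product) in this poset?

Common predecessors of 2,5: {0,1}
  maximal lower bounds 0 and 1 are incomparable: neither 0<=1 nor 1<=0
→ no greatest lower bound exists

Answer: NO MEET EXISTS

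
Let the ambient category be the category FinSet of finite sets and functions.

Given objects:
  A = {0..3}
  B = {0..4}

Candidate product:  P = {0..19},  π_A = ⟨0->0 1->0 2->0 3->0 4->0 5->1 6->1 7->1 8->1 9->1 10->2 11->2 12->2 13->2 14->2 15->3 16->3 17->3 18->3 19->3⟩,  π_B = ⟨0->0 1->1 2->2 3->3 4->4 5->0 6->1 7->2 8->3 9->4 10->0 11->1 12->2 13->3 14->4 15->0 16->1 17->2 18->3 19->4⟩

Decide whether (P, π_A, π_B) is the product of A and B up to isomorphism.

|A|·|B| = 4·5 = 20;  |P| = 20
Check the pairing map k ↦ (π_A(k), π_B(k)):
  0 -> (0,0)
  1 -> (0,1)
  2 -> (0,2)
  3 -> (0,3)
  4 -> (0,4)
  5 -> (1,0)
  6 -> (1,1)
  7 -> (1,2)
  8 -> (1,3)
  9 -> (1,4)
  10 -> (2,0)
  11 -> (2,1)
  12 -> (2,2)
  13 -> (2,3)
  14 -> (2,4)
  15 -> (3,0)
  16 -> (3,1)
  17 -> (3,2)
  18 -> (3,3)
  19 -> (3,4)
distinct pairs in image: 20 / 20 needed
  → bijection onto A×B; projections well-typed.

Answer: VALID PRODUCT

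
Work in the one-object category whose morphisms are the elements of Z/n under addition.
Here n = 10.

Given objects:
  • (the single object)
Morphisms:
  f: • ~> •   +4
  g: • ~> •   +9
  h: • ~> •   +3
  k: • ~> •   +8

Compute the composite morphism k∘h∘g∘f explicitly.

  0 +4≡4 +9≡3 +3≡6 +8≡4  (mod 10)
result: +4

Answer: +4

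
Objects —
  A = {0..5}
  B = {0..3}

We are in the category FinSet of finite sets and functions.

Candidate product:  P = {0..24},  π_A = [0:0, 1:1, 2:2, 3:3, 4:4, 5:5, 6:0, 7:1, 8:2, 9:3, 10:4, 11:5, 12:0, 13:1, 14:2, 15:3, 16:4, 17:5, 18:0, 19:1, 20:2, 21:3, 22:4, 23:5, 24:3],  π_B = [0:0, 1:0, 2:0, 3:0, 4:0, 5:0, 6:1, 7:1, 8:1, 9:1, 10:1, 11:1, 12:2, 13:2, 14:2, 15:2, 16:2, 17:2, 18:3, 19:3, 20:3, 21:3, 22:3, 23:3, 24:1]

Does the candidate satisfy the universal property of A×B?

Answer: NOT A VALID PRODUCT — |P|=25 ≠ |A|·|B|=24

Derivation:
|A|·|B| = 6·4 = 24;  |P| = 25
  → cardinalities differ; no bijection possible.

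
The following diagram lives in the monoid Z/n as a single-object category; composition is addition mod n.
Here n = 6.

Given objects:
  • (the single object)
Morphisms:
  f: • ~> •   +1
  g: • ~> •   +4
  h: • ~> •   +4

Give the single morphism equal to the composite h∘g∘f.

Answer: +3

Trace:
  0 +1≡1 +4≡5 +4≡3  (mod 6)
⟦path⟧: +3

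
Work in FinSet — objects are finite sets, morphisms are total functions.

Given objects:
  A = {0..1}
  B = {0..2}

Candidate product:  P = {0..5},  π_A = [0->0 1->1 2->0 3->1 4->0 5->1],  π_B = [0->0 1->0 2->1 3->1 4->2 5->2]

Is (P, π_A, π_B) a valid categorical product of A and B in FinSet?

|A|·|B| = 2·3 = 6;  |P| = 6
Check the pairing map k ↦ (π_A(k), π_B(k)):
  0 -> (0,0)
  1 -> (1,0)
  2 -> (0,1)
  3 -> (1,1)
  4 -> (0,2)
  5 -> (1,2)
distinct pairs in image: 6 / 6 needed
  → bijection onto A×B; projections well-typed.

Answer: VALID PRODUCT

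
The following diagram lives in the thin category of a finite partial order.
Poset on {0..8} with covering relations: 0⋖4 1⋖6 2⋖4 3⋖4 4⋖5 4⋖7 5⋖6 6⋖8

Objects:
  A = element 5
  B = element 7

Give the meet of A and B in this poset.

Answer: A∧B = 4

Work:
Common predecessors of 5,7: {0,2,3,4}
  0 <= 4
  2 <= 4
  3 <= 4
  4 <= 4
glb = 4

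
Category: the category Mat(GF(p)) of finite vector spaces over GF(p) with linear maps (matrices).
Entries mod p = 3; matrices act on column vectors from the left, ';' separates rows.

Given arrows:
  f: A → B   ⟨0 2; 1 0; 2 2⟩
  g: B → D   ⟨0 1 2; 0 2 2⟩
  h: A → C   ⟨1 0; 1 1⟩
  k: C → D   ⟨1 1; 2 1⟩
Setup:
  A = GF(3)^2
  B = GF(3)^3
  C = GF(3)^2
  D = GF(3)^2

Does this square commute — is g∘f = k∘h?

1) trace f;g:
  e0=(1,0) f→(0,1,2) g→(2,0)
  e1=(0,1) f→(2,0,2) g→(1,1)
  result₁ = ⟨2 1; 0 1⟩
2) trace h;k:
  e0=(1,0) h→(1,1) k→(2,0)
  e1=(0,1) h→(0,1) k→(1,1)
  result₂ = ⟨2 1; 0 1⟩
Equal? same morphism ✓

Answer: COMMUTES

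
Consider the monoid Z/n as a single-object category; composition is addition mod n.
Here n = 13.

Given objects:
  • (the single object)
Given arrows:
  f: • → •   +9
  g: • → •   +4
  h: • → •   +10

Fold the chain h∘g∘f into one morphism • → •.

  0 +9≡9 +4≡0 +10≡10  (mod 13)
result: +10

Answer: +10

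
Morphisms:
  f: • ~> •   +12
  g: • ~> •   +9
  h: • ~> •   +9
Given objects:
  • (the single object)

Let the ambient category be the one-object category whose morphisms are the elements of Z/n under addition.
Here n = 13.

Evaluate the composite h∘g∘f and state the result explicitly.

  0 +12≡12 +9≡8 +9≡4  (mod 13)
⟦path⟧: +4

Answer: +4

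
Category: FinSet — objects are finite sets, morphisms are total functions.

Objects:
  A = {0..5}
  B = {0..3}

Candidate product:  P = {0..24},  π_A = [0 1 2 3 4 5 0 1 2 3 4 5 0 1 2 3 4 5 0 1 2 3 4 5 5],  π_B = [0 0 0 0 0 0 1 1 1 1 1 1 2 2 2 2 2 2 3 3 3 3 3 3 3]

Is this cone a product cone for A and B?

Answer: NOT A VALID PRODUCT — |P|=25 ≠ |A|·|B|=24

Work:
|A|·|B| = 6·4 = 24;  |P| = 25
  → cardinalities differ; no bijection possible.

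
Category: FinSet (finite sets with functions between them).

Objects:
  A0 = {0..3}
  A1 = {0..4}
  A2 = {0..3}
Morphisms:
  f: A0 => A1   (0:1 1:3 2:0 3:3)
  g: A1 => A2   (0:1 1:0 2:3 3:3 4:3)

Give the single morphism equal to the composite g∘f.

Answer: (0:0 1:3 2:1 3:3)

Trace:
  0 f=>1 g=>0
  1 f=>3 g=>3
  2 f=>0 g=>1
  3 f=>3 g=>3
result: (0:0 1:3 2:1 3:3)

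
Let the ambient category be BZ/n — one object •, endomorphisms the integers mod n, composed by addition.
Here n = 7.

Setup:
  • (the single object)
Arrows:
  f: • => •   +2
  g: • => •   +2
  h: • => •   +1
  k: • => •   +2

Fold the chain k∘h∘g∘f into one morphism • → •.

  0 +2≡2 +2≡4 +1≡5 +2≡0  (mod 7)
composite: +0

Answer: +0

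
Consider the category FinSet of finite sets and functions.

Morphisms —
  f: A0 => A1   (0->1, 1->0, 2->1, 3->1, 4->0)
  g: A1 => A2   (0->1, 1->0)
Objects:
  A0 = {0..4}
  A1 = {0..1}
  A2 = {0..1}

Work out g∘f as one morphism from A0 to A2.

  0 f=>1 g=>0
  1 f=>0 g=>1
  2 f=>1 g=>0
  3 f=>1 g=>0
  4 f=>0 g=>1
result: (0->0, 1->1, 2->0, 3->0, 4->1)

Answer: (0->0, 1->1, 2->0, 3->0, 4->1)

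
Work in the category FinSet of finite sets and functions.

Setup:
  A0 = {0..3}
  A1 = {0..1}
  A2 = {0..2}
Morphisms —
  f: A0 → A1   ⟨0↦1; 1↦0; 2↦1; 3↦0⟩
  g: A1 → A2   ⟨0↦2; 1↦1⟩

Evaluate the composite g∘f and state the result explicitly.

Answer: ⟨0↦1; 1↦2; 2↦1; 3↦2⟩

Work:
  0 f→1 g→1
  1 f→0 g→2
  2 f→1 g→1
  3 f→0 g→2
⟦path⟧: ⟨0↦1; 1↦2; 2↦1; 3↦2⟩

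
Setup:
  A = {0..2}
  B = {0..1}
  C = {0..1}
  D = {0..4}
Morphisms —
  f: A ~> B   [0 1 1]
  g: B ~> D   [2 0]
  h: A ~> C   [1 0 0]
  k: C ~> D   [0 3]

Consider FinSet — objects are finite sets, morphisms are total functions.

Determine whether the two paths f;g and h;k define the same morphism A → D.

Path 1 = f;g:
  0 f~>0 g~>2
  1 f~>1 g~>0
  2 f~>1 g~>0
  ⟦path⟧₁ = [2 0 0]
Path 2 = h;k:
  0 h~>1 k~>3
  1 h~>0 k~>0
  2 h~>0 k~>0
  ⟦path⟧₂ = [3 0 0]
Equal? differ; not commutative

Answer: DOES NOT COMMUTE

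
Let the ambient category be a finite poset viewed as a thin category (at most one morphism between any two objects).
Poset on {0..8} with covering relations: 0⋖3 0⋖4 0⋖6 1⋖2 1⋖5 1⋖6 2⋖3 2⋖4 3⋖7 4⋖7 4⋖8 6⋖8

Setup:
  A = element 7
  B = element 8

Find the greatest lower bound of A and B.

{x : x⊑A ∧ x⊑B} = {0,1,2,4}  (A=7, B=8)
  0 ⊑ 4
  1 ⊑ 4
  2 ⊑ 4
  4 ⊑ 4
glb = 4

Answer: A∧B = 4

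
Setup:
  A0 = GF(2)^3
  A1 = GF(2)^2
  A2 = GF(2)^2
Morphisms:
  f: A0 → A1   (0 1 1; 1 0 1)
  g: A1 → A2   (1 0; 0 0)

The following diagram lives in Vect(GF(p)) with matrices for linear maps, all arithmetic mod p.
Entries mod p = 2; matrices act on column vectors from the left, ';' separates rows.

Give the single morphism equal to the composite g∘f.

  e0=[1,0,0] f→[0,1] g→[0,0]
  e1=[0,1,0] f→[1,0] g→[1,0]
  e2=[0,0,1] f→[1,1] g→[1,0]
result: (0 1 1; 0 0 0)

Answer: (0 1 1; 0 0 0)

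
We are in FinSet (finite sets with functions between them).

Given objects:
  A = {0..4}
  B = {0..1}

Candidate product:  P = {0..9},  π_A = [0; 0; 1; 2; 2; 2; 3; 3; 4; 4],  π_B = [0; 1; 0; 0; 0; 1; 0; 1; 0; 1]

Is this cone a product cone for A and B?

|A|·|B| = 5·2 = 10;  |P| = 10
Check the pairing map k ↦ (π_A(k), π_B(k)):
  0 ↦ (0,0)
  1 ↦ (0,1)
  2 ↦ (1,0)
  3 ↦ (2,0)
  4 ↦ (2,0)  ✗ repeats pair of k=3
  5 ↦ (2,1)
  6 ↦ (3,0)
  7 ↦ (3,1)
  8 ↦ (4,0)
  9 ↦ (4,1)
distinct pairs in image: 9 / 10 needed
  → (2,0) hit at k=3 and k=4

Answer: NOT A VALID PRODUCT — duplicate pair at indices 4,3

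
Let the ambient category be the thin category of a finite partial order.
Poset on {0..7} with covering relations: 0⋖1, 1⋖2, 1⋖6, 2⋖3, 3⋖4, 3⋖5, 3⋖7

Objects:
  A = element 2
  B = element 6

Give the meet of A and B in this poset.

Lower bounds of A=2 and B=6: {0,1}
  0 ≤ 1
  1 ≤ 1
glb = 1

Answer: A∧B = 1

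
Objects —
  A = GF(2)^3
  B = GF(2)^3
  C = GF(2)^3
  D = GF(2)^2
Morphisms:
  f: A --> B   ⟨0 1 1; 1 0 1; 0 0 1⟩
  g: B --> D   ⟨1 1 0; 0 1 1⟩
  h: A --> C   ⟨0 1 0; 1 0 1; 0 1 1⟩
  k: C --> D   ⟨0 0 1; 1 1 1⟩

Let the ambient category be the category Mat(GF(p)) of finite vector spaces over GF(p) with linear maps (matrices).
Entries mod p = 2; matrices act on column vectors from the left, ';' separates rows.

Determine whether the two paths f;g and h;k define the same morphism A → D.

Along f;g (path 1):
  e0=⟨1,0,0⟩ f-->⟨0,1,0⟩ g-->⟨1,1⟩
  e1=⟨0,1,0⟩ f-->⟨1,0,0⟩ g-->⟨1,0⟩
  e2=⟨0,0,1⟩ f-->⟨1,1,1⟩ g-->⟨0,0⟩
  ⟦path⟧₁ = ⟨1 1 0; 1 0 0⟩
Along h;k (path 2):
  e0=⟨1,0,0⟩ h-->⟨0,1,0⟩ k-->⟨0,1⟩
  e1=⟨0,1,0⟩ h-->⟨1,0,1⟩ k-->⟨1,0⟩
  e2=⟨0,0,1⟩ h-->⟨0,1,1⟩ k-->⟨1,0⟩
  ⟦path⟧₂ = ⟨0 1 1; 1 0 0⟩
Equal? differ; not commutative

Answer: DOES NOT COMMUTE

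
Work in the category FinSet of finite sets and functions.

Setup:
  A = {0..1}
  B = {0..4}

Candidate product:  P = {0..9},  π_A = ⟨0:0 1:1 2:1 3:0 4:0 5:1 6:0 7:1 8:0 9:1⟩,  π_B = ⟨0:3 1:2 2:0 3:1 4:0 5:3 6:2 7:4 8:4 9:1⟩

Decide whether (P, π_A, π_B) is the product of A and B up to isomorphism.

Answer: VALID PRODUCT

Trace:
|A|·|B| = 2·5 = 10;  |P| = 10
Check the pairing map k ↦ (π_A(k), π_B(k)):
  0 : (0,3)
  1 : (1,2)
  2 : (1,0)
  3 : (0,1)
  4 : (0,0)
  5 : (1,3)
  6 : (0,2)
  7 : (1,4)
  8 : (0,4)
  9 : (1,1)
distinct pairs in image: 10 / 10 needed
  → bijection onto A×B; projections well-typed.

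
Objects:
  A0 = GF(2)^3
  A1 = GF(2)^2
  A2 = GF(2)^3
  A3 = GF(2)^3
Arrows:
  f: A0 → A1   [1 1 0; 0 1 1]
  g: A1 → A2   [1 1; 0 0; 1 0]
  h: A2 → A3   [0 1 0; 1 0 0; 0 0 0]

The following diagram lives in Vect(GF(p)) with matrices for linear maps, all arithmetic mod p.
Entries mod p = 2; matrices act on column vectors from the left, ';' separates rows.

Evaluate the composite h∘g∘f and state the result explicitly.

  e0=[1,0,0] f→[1,0] g→[1,0,1] h→[0,1,0]
  e1=[0,1,0] f→[1,1] g→[0,0,1] h→[0,0,0]
  e2=[0,0,1] f→[0,1] g→[1,0,0] h→[0,1,0]
result: [0 0 0; 1 0 1; 0 0 0]

Answer: [0 0 0; 1 0 1; 0 0 0]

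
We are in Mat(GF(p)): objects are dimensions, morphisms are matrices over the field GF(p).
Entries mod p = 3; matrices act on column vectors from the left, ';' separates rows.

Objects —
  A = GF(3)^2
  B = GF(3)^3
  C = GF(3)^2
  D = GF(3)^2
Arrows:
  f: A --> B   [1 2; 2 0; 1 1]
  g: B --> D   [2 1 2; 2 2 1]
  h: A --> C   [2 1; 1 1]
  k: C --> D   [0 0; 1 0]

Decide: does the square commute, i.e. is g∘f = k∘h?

Answer: DOES NOT COMMUTE

Trace:
Along f;g (path 1):
  e0=⟨1,0⟩ f-->⟨1,2,1⟩ g-->⟨0,1⟩
  e1=⟨0,1⟩ f-->⟨2,0,1⟩ g-->⟨0,2⟩
  ⟦path⟧₁ = [0 0; 1 2]
Along h;k (path 2):
  e0=⟨1,0⟩ h-->⟨2,1⟩ k-->⟨0,2⟩
  e1=⟨0,1⟩ h-->⟨1,1⟩ k-->⟨0,1⟩
  ⟦path⟧₂ = [0 0; 2 1]
Equal? differ; not commutative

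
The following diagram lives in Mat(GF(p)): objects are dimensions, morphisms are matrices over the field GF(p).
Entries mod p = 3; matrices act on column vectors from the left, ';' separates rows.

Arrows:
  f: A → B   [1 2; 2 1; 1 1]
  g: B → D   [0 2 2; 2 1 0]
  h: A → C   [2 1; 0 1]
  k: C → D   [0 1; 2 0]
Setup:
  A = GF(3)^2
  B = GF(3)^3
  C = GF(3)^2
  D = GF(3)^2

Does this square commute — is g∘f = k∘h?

Answer: COMMUTES

Derivation:
Along f;g (path 1):
  e0=⟨1,0⟩ f→⟨1,2,1⟩ g→⟨0,1⟩
  e1=⟨0,1⟩ f→⟨2,1,1⟩ g→⟨1,2⟩
  ⟦path⟧₁ = [0 1; 1 2]
Along h;k (path 2):
  e0=⟨1,0⟩ h→⟨2,0⟩ k→⟨0,1⟩
  e1=⟨0,1⟩ h→⟨1,1⟩ k→⟨1,2⟩
  ⟦path⟧₂ = [0 1; 1 2]
Equal? equal; square commutes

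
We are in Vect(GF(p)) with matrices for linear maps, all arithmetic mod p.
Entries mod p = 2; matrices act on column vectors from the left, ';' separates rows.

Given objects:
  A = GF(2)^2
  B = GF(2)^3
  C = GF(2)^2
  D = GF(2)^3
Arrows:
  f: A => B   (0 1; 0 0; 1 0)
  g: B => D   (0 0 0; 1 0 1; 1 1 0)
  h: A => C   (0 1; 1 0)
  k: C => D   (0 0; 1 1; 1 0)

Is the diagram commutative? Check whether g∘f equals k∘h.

Along f;g (path 1):
  e0=⟨1,0⟩ f=>⟨0,0,1⟩ g=>⟨0,1,0⟩
  e1=⟨0,1⟩ f=>⟨1,0,0⟩ g=>⟨0,1,1⟩
  composite₁ = (0 0; 1 1; 0 1)
Along h;k (path 2):
  e0=⟨1,0⟩ h=>⟨0,1⟩ k=>⟨0,1,0⟩
  e1=⟨0,1⟩ h=>⟨1,0⟩ k=>⟨0,1,1⟩
  composite₂ = (0 0; 1 1; 0 1)
Equal? equal; square commutes

Answer: COMMUTES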